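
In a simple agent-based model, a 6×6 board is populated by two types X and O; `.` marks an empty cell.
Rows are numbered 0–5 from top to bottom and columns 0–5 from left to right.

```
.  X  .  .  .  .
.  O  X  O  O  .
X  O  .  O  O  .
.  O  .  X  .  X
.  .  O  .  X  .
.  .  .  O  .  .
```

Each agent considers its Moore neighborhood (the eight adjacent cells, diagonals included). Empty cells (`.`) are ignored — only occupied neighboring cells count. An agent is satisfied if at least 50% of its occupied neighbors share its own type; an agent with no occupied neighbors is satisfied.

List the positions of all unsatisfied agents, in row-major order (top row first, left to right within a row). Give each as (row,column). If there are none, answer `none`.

(1,1), (1,2), (2,0), (3,3)

Row 0: (0,1)X 1/2 satisfied
Row 1: (1,1)O 1/4 not · (1,2)X 1/5 not · (1,3)O 3/4 satisfied · (1,4)O 3/3 satisfied
Row 2: (2,0)X 0/3 not · (2,1)O 2/4 satisfied · (2,3)O 3/5 satisfied · (2,4)O 3/5 satisfied
Row 3: (3,1)O 2/3 satisfied · (3,3)X 1/4 not · (3,5)X 1/2 satisfied
Row 4: (4,2)O 2/3 satisfied · (4,4)X 2/3 satisfied
Row 5: (5,3)O 1/2 satisfied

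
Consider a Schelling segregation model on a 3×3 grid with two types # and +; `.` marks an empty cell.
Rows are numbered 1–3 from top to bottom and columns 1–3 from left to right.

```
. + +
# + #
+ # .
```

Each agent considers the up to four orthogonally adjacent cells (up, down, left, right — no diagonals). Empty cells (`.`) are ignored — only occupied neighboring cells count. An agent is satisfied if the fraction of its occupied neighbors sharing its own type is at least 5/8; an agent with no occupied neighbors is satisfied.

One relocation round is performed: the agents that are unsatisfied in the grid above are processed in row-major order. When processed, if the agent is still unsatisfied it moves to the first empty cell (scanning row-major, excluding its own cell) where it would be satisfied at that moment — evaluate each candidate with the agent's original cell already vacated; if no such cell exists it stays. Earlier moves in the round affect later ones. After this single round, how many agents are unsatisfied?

Initially unsatisfied (in order): (1,3), (2,1), (2,2), (2,3), (3,1), (3,2).
  (1,3): no empty cell satisfies it; stays.
  (2,1) → (3,3).
  (2,2) → (1,1).
  (2,3): no empty cell satisfies it; stays.
  (3,1) → (2,1).
  (3,2): now satisfied by earlier moves; stays.
Resulting grid:
+ + +
+ . #
. # #
Unsatisfied now: (1,3), (2,3).

2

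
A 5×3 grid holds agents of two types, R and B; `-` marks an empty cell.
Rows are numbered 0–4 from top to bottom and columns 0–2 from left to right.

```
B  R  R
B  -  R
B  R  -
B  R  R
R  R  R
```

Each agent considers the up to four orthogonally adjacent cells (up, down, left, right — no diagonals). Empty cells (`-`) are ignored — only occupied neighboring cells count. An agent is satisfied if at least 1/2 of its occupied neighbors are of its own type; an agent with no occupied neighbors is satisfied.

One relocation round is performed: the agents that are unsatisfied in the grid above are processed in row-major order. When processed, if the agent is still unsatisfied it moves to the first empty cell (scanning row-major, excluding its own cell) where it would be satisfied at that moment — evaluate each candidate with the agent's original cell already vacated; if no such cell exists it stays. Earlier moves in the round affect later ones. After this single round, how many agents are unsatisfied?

Initially unsatisfied (in order): (3,0).
  (3,0): no empty cell satisfies it; stays.
Resulting grid:
B R R
B - R
B R -
B R R
R R R
Unsatisfied now: (3,0).

1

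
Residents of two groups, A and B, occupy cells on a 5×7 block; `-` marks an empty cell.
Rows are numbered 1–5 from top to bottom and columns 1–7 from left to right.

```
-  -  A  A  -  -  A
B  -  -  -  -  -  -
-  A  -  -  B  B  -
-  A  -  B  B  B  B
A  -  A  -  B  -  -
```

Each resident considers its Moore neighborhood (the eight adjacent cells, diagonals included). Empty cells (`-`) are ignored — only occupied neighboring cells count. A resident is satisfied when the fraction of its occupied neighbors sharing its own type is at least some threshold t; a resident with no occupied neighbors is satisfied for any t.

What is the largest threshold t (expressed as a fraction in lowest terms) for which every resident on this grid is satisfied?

(1,3)A 1/1
(1,4)A 1/1
(1,7)A — no occupied neighbors
(2,1)B 0/1
(3,2)A 1/2
(3,5)B 4/4
(3,6)B 4/4
(4,2)A 3/3
(4,4)B 3/4
(4,5)B 5/5
(4,6)B 5/5
(4,7)B 2/2
(5,1)A 1/1
(5,3)A 1/2
(5,5)B 3/3
The smallest same-type fraction is 0/1 at (2,1), which reduces to 0/1. Any threshold above that leaves this resident unsatisfied.

0/1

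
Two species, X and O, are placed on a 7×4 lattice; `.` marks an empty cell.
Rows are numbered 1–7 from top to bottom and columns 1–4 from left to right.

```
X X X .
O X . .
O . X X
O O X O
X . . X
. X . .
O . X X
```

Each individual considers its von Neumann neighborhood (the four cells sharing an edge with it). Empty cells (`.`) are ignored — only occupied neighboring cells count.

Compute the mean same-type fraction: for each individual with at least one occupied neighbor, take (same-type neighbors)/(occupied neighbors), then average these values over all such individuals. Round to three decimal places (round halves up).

(1,1)X 1/2
(1,2)X 3/3
(1,3)X 1/1
(2,1)O 1/3
(2,2)X 1/2
(3,1)O 2/2
(3,3)X 2/2
(3,4)X 1/2
(4,1)O 2/3
(4,2)O 1/2
(4,3)X 1/3
(4,4)O 0/3
(5,1)X 0/1
(5,4)X 0/1
(6,2)X — no occupied neighbors
(7,1)O — no occupied neighbors
(7,3)X 1/1
(7,4)X 1/1
Sum over 16 individuals: 1/2 + 3/3 + 1/1 + 1/3 + 1/2 + 2/2 + 2/2 + 1/2 + 2/3 + 1/2 + 1/3 + 0/3 + 0/1 + 0/1 + 1/1 + 1/1 = 28/3; mean = 28/3 ÷ 16 = 7/12 = 0.583333… → 0.583.

0.583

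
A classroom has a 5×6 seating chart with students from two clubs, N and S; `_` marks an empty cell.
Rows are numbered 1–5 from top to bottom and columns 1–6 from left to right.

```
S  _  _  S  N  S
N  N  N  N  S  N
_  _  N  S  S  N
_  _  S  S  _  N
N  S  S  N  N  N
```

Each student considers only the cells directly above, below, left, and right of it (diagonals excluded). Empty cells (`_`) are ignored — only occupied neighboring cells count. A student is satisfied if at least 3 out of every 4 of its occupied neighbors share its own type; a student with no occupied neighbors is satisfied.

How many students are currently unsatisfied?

Row 1: (1,1)S 0/1 ✗ · (1,4)S 0/2 ✗ · (1,5)N 0/3 ✗ · (1,6)S 0/2 ✗
Row 2: (2,1)N 1/2 ✗ · (2,2)N 2/2 ✓ · (2,3)N 3/3 ✓ · (2,4)N 1/4 ✗ · (2,5)S 1/4 ✗ · (2,6)N 1/3 ✗
Row 3: (3,3)N 1/3 ✗ · (3,4)S 2/4 ✗ · (3,5)S 2/3 ✗ · (3,6)N 2/3 ✗
Row 4: (4,3)S 2/3 ✗ · (4,4)S 2/3 ✗ · (4,6)N 2/2 ✓
Row 5: (5,1)N 0/1 ✗ · (5,2)S 1/2 ✗ · (5,3)S 2/3 ✗ · (5,4)N 1/3 ✗ · (5,5)N 2/2 ✓ · (5,6)N 2/2 ✓
Unsatisfied: (1,1), (1,4), (1,5), (1,6), (2,1), (2,4), (2,5), (2,6), (3,3), (3,4), (3,5), (3,6), (4,3), (4,4), (5,1), (5,2), (5,3), (5,4) — 18 in total.

18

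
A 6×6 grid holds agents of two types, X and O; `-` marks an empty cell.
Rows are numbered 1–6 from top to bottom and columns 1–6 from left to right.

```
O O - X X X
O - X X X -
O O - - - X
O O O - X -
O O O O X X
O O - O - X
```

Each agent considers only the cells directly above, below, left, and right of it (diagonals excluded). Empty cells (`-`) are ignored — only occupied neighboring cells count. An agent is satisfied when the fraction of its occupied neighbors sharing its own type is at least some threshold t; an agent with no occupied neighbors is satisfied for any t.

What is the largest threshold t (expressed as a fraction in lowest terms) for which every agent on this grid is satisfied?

(1,1)O 2/2
(1,2)O 1/1
(1,4)X 2/2
(1,5)X 3/3
(1,6)X 1/1
(2,1)O 2/2
(2,3)X 1/1
(2,4)X 3/3
(2,5)X 2/2
(3,1)O 3/3
(3,2)O 2/2
(3,6)X — no occupied neighbors
(4,1)O 3/3
(4,2)O 4/4
(4,3)O 2/2
(4,5)X 1/1
(5,1)O 3/3
(5,2)O 4/4
(5,3)O 3/3
(5,4)O 2/3
(5,5)X 2/3
(5,6)X 2/2
(6,1)O 2/2
(6,2)O 2/2
(6,4)O 1/1
(6,6)X 1/1
The smallest same-type fraction is 2/3 at (5,4), which reduces to 2/3. Any threshold above that leaves this agent unsatisfied.

2/3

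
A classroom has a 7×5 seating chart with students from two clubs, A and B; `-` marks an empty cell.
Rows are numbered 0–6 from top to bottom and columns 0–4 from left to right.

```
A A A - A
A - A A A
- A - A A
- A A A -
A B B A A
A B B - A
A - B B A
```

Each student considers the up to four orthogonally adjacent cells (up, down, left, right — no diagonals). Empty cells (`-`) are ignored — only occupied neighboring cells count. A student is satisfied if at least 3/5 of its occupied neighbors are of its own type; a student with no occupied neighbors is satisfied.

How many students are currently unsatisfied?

Row 0: (0,0)A 2/2 ✓ · (0,1)A 2/2 ✓ · (0,2)A 2/2 ✓ · (0,4)A 1/1 ✓
Row 1: (1,0)A 1/1 ✓ · (1,2)A 2/2 ✓ · (1,3)A 3/3 ✓ · (1,4)A 3/3 ✓
Row 2: (2,1)A 1/1 ✓ · (2,3)A 3/3 ✓ · (2,4)A 2/2 ✓
Row 3: (3,1)A 2/3 ✓ · (3,2)A 2/3 ✓ · (3,3)A 3/3 ✓
Row 4: (4,0)A 1/2 ✗ · (4,1)B 2/4 ✗ · (4,2)B 2/4 ✗ · (4,3)A 2/3 ✓ · (4,4)A 2/2 ✓
Row 5: (5,0)A 2/3 ✓ · (5,1)B 2/3 ✓ · (5,2)B 3/3 ✓ · (5,4)A 2/2 ✓
Row 6: (6,0)A 1/1 ✓ · (6,2)B 2/2 ✓ · (6,3)B 1/2 ✗ · (6,4)A 1/2 ✗
Unsatisfied: (4,0), (4,1), (4,2), (6,3), (6,4) — 5 in total.

5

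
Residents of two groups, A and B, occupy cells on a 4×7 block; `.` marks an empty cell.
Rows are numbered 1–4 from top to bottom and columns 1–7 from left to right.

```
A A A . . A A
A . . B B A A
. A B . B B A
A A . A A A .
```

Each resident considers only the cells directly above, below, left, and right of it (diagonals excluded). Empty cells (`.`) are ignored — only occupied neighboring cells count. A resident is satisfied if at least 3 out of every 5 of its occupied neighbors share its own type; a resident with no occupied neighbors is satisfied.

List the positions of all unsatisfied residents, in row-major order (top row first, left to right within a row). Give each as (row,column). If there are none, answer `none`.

Row 1: (1,1)A 2/2 ok · (1,2)A 2/2 ok · (1,3)A 1/1 ok · (1,6)A 2/2 ok · (1,7)A 2/2 ok
Row 2: (2,1)A 1/1 ok · (2,4)B 1/1 ok · (2,5)B 2/3 ok · (2,6)A 2/4 unhappy · (2,7)A 3/3 ok
Row 3: (3,2)A 1/2 unhappy · (3,3)B 0/1 unhappy · (3,5)B 2/3 ok · (3,6)B 1/4 unhappy · (3,7)A 1/2 unhappy
Row 4: (4,1)A 1/1 ok · (4,2)A 2/2 ok · (4,4)A 1/1 ok · (4,5)A 2/3 ok · (4,6)A 1/2 unhappy

(2,6), (3,2), (3,3), (3,6), (3,7), (4,6)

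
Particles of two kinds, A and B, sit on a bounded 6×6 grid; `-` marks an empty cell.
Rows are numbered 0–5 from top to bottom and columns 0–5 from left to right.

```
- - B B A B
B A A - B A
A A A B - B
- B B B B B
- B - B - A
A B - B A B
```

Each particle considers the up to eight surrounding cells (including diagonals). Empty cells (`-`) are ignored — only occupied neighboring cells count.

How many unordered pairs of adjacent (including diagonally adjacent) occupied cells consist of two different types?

28

Scan each occupied cell's neighbors to the right and below (and the two forward diagonals) so each pair is counted once.
From row 0: 7 unlike of 11 pairs (running 7/11).
From row 1: 6 unlike of 14 pairs (running 13/25).
From row 2: 7 unlike of 14 pairs (running 20/39).
From row 3: 2 unlike of 11 pairs (running 22/50).
From row 4: 3 unlike of 6 pairs (running 25/56).
From row 5: 3 unlike of 3 pairs (running 28/59).
Total adjacent occupied pairs: 59; unlike-type pairs: 28.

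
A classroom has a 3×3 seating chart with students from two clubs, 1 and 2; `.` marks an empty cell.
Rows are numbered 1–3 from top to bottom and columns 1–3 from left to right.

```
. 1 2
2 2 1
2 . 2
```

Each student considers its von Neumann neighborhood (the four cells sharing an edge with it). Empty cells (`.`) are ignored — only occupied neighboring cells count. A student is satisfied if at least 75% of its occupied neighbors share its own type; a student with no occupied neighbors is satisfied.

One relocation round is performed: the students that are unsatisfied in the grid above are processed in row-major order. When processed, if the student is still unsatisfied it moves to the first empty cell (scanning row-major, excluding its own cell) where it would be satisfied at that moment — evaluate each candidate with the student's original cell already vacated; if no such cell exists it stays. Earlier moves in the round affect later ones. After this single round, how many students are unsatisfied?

Initially unsatisfied (in order): (1,2), (1,3), (2,2), (2,3), (3,3).
  (1,2): no empty cell satisfies it; stays.
  (1,3) → (3,2).
  (2,2): no empty cell satisfies it; stays.
  (2,3) → (1,3).
  (3,3): now satisfied by earlier moves; stays.
Resulting grid:
. 1 1
2 2 .
2 2 2
Unsatisfied now: (1,2), (2,2).

2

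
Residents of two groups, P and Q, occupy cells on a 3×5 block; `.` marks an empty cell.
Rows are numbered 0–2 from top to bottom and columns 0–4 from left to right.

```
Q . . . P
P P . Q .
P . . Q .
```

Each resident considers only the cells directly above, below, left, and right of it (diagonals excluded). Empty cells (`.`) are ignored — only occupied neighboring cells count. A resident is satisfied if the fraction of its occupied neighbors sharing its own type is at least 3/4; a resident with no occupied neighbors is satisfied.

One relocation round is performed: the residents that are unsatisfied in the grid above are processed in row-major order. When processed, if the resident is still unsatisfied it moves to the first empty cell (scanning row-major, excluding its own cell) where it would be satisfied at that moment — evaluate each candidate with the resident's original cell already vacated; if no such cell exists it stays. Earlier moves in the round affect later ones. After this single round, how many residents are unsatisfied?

Initially unsatisfied (in order): (0,0), (1,0).
  (0,0) → (0,2).
  (1,0): now satisfied by earlier moves; stays.
Resulting grid:
. . Q . P
P P . Q .
P . . Q .
All satisfied now.

0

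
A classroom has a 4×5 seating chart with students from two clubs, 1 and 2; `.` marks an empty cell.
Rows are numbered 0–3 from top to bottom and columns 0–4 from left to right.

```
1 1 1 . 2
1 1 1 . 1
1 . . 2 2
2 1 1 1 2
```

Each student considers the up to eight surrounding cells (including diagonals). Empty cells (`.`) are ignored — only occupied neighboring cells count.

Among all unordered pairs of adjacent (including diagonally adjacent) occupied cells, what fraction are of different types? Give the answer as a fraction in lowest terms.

10/29

Scan each occupied cell's neighbors to the right and below (and the two forward diagonals) so each pair is counted once.
Row 0: 1(0,0)–1(0,1)= 1(0,0)–1(1,0)= 1(0,0)–1(1,1)= 1(0,1)–1(0,2)= 1(0,1)–1(1,1)= 1(0,1)–1(1,2)= 1(0,1)–1(1,0)= 1(0,2)–1(1,2)= 1(0,2)–1(1,1)= 2(0,4)–1(1,4)≠  → 1/10 unlike.
Row 1: 1(1,0)–1(1,1)= 1(1,0)–1(2,0)= 1(1,1)–1(1,2)= 1(1,1)–1(2,0)= 1(1,2)–2(2,3)≠ 1(1,4)–2(2,4)≠ 1(1,4)–2(2,3)≠  → 3/7 unlike.
Row 2: 1(2,0)–2(3,0)≠ 1(2,0)–1(3,1)= 2(2,3)–2(2,4)= 2(2,3)–1(3,3)≠ 2(2,3)–2(3,4)= 2(2,3)–1(3,2)≠ 2(2,4)–2(3,4)= 2(2,4)–1(3,3)≠  → 4/8 unlike.
Row 3: 2(3,0)–1(3,1)≠ 1(3,1)–1(3,2)= 1(3,2)–1(3,3)= 1(3,3)–2(3,4)≠  → 2/4 unlike.
Total adjacent occupied pairs: 29; unlike-type pairs: 10.
10/29 is already in lowest terms.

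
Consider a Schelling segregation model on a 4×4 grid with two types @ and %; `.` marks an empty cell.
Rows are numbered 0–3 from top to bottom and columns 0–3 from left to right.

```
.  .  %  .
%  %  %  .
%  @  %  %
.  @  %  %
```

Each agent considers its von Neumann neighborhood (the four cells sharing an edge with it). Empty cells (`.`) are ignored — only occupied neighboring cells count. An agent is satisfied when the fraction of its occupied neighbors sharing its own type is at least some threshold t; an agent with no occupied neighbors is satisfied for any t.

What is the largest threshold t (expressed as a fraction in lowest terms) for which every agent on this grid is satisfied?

Row 0: (0,2)% 1/1
Row 1: (1,0)% 2/2 · (1,1)% 2/3 · (1,2)% 3/3
Row 2: (2,0)% 1/2 · (2,1)@ 1/4 · (2,2)% 3/4 · (2,3)% 2/2
Row 3: (3,1)@ 1/2 · (3,2)% 2/3 · (3,3)% 2/2
The smallest same-type fraction is 1/4 at (2,1), which reduces to 1/4. Any threshold above that leaves this agent unsatisfied.

1/4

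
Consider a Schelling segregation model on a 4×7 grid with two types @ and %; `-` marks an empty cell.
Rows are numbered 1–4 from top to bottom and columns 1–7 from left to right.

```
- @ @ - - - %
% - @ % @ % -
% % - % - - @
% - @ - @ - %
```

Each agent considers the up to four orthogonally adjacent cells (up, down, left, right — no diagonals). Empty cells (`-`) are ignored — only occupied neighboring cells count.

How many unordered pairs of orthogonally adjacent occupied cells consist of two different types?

Scan each occupied cell's neighbors to the right and below so each pair is counted once.
Row 1: @(1,2)–@(1,3)= @(1,3)–@(2,3)=  → 0/2 unlike.
Row 2: %(2,1)–%(3,1)= @(2,3)–%(2,4)≠ %(2,4)–@(2,5)≠ %(2,4)–%(3,4)= @(2,5)–%(2,6)≠  → 3/5 unlike.
Row 3: %(3,1)–%(3,2)= %(3,1)–%(4,1)= @(3,7)–%(4,7)≠  → 1/3 unlike.
Total adjacent occupied pairs: 10; unlike-type pairs: 4.

4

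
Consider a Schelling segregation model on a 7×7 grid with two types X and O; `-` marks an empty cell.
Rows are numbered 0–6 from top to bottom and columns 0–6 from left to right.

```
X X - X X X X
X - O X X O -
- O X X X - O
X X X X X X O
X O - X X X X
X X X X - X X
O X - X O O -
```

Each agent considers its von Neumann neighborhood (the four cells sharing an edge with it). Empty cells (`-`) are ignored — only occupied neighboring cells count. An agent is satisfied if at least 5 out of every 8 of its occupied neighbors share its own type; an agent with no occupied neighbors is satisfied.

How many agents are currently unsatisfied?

12

Row 0: (0,0)X 2/2 ok · (0,1)X 1/1 ok · (0,3)X 2/2 ok · (0,4)X 3/3 ok · (0,5)X 2/3 ok · (0,6)X 1/1 ok
Row 1: (1,0)X 1/1 ok · (1,2)O 0/2 unhappy · (1,3)X 3/4 ok · (1,4)X 3/4 ok · (1,5)O 0/2 unhappy
Row 2: (2,1)O 0/2 unhappy · (2,2)X 2/4 unhappy · (2,3)X 4/4 ok · (2,4)X 3/3 ok · (2,6)O 1/1 ok
Row 3: (3,0)X 2/2 ok · (3,1)X 2/4 unhappy · (3,2)X 3/3 ok · (3,3)X 4/4 ok · (3,4)X 4/4 ok · (3,5)X 2/3 ok · (3,6)O 1/3 unhappy
Row 4: (4,0)X 2/3 ok · (4,1)O 0/3 unhappy · (4,3)X 3/3 ok · (4,4)X 3/3 ok · (4,5)X 4/4 ok · (4,6)X 2/3 ok
Row 5: (5,0)X 2/3 ok · (5,1)X 3/4 ok · (5,2)X 2/2 ok · (5,3)X 3/3 ok · (5,5)X 2/3 ok · (5,6)X 2/2 ok
Row 6: (6,0)O 0/2 unhappy · (6,1)X 1/2 unhappy · (6,3)X 1/2 unhappy · (6,4)O 1/2 unhappy · (6,5)O 1/2 unhappy
Unsatisfied: (1,2), (1,5), (2,1), (2,2), (3,1), (3,6), (4,1), (6,0), (6,1), (6,3), (6,4), (6,5) — 12 in total.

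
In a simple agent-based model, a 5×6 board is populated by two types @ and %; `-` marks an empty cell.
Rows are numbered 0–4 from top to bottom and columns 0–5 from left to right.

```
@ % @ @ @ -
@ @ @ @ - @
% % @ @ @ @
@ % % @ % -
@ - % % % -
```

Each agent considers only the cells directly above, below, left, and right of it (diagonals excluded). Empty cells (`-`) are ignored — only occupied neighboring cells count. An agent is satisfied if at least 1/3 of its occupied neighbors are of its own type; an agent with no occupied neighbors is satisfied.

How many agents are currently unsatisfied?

2

(0,0)@ 1/2 ✓
(0,1)% 0/3 ✗
(0,2)@ 2/3 ✓
(0,3)@ 3/3 ✓
(0,4)@ 1/1 ✓
(1,0)@ 2/3 ✓
(1,1)@ 2/4 ✓
(1,2)@ 4/4 ✓
(1,3)@ 3/3 ✓
(1,5)@ 1/1 ✓
(2,0)% 1/3 ✓
(2,1)% 2/4 ✓
(2,2)@ 2/4 ✓
(2,3)@ 4/4 ✓
(2,4)@ 2/3 ✓
(2,5)@ 2/2 ✓
(3,0)@ 1/3 ✓
(3,1)% 2/3 ✓
(3,2)% 2/4 ✓
(3,3)@ 1/4 ✗
(3,4)% 1/3 ✓
(4,0)@ 1/1 ✓
(4,2)% 2/2 ✓
(4,3)% 2/3 ✓
(4,4)% 2/2 ✓
Unsatisfied: (0,1), (3,3) — 2 in total.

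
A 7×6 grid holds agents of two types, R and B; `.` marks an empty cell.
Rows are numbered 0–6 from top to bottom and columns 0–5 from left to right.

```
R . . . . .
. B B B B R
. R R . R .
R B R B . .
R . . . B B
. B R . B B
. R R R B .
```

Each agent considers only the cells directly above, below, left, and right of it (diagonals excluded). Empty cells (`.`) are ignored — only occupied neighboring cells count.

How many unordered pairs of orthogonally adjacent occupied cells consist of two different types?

11

Scan each occupied cell's neighbors to the right and below so each pair is counted once.
From row 1: 4 unlike of 7 pairs (running 4/7).
From row 2: 1 unlike of 3 pairs (running 5/10).
From row 3: 3 unlike of 4 pairs (running 8/14).
From row 4: 0 unlike of 3 pairs (running 8/17).
From row 5: 2 unlike of 5 pairs (running 10/22).
From row 6: 1 unlike of 3 pairs (running 11/25).
Total adjacent occupied pairs: 25; unlike-type pairs: 11.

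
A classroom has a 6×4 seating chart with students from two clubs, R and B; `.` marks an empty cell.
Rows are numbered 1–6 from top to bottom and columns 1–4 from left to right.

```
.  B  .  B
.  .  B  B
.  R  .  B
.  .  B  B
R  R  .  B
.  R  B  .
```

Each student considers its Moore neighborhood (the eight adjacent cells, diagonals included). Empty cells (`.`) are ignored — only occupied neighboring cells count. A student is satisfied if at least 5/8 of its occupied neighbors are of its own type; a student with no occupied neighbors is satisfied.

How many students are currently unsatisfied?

(1,2)B 1/1 satisfied
(1,4)B 2/2 satisfied
(2,3)B 4/5 satisfied
(2,4)B 3/3 satisfied
(3,2)R 0/2 not
(3,4)B 4/4 satisfied
(4,3)B 3/5 not
(4,4)B 3/3 satisfied
(5,1)R 2/2 satisfied
(5,2)R 2/4 not
(5,4)B 3/3 satisfied
(6,2)R 2/3 satisfied
(6,3)B 1/3 not
Unsatisfied: (3,2), (4,3), (5,2), (6,3) — 4 in total.

4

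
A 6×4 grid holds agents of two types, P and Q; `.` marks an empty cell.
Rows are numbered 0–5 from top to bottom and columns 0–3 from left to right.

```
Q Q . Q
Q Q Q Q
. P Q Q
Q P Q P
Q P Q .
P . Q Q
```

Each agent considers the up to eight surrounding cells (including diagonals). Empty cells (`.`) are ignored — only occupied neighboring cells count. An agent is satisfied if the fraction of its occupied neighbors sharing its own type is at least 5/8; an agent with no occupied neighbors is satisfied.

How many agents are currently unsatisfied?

Row 0: (0,0)Q 3/3 ✓ · (0,1)Q 4/4 ✓ · (0,3)Q 2/2 ✓
Row 1: (1,0)Q 3/4 ✓ · (1,1)Q 5/6 ✓ · (1,2)Q 6/7 ✓ · (1,3)Q 4/4 ✓
Row 2: (2,1)P 1/7 ✗ · (2,2)Q 5/8 ✓ · (2,3)Q 4/5 ✓
Row 3: (3,0)Q 1/4 ✗ · (3,1)P 2/7 ✗ · (3,2)Q 3/7 ✗ · (3,3)P 0/4 ✗
Row 4: (4,0)Q 1/4 ✗ · (4,1)P 2/7 ✗ · (4,2)Q 3/6 ✗
Row 5: (5,0)P 1/2 ✗ · (5,2)Q 2/3 ✓ · (5,3)Q 2/2 ✓
Unsatisfied: (2,1), (3,0), (3,1), (3,2), (3,3), (4,0), (4,1), (4,2), (5,0) — 9 in total.

9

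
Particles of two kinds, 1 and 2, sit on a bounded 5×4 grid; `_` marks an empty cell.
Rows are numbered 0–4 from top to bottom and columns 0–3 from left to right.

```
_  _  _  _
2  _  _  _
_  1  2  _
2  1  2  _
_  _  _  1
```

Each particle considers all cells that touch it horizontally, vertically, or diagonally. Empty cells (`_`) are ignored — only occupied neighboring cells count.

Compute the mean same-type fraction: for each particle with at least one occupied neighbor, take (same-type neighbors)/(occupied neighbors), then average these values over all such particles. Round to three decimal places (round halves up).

(1,0)2 0/1
(2,1)1 1/5
(2,2)2 1/3
(3,0)2 0/2
(3,1)1 1/4
(3,2)2 1/4
(4,3)1 0/1
Sum over 7 particles: 0/1 + 1/5 + 1/3 + 0/2 + 1/4 + 1/4 + 0/1 = 31/30; mean = 31/30 ÷ 7 = 31/210 = 0.147619… → 0.148.

0.148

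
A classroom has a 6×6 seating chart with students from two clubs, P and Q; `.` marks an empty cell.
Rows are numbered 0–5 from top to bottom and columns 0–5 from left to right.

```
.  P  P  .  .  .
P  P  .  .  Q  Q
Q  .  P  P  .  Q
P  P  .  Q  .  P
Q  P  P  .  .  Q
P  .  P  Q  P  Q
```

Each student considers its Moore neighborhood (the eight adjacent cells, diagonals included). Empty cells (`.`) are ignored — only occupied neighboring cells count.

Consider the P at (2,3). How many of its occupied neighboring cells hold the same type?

Occupied neighbors of (2,3): (1,4)=Q, (2,2)=P, (3,3)=Q.
Same type (P): 1 of 3.

1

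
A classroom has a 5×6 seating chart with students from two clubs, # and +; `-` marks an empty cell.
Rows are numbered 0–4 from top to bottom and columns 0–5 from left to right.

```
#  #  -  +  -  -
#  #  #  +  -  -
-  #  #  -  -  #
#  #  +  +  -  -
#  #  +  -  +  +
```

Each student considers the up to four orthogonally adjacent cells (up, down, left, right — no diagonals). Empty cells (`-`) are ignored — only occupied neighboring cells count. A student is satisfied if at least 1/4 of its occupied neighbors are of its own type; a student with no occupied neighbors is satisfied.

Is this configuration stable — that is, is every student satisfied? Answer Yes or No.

Yes

(0,0)# 2/2 satisfied
(0,1)# 2/2 satisfied
(0,3)+ 1/1 satisfied
(1,0)# 2/2 satisfied
(1,1)# 4/4 satisfied
(1,2)# 2/3 satisfied
(1,3)+ 1/2 satisfied
(2,1)# 3/3 satisfied
(2,2)# 2/3 satisfied
(2,5)# 0/0 satisfied
(3,0)# 2/2 satisfied
(3,1)# 3/4 satisfied
(3,2)+ 2/4 satisfied
(3,3)+ 1/1 satisfied
(4,0)# 2/2 satisfied
(4,1)# 2/3 satisfied
(4,2)+ 1/2 satisfied
(4,4)+ 1/1 satisfied
(4,5)+ 1/1 satisfied
All meet the threshold, so the configuration is stable.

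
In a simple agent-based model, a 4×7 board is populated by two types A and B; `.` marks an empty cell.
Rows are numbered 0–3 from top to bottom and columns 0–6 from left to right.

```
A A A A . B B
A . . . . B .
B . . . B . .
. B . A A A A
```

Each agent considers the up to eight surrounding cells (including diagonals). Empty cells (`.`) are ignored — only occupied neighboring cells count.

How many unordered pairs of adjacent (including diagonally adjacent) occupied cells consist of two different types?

4

Scan each occupied cell's neighbors to the right and below (and the two forward diagonals) so each pair is counted once.
Row 0: A(0,0)–A(0,1)= A(0,0)–A(1,0)= A(0,1)–A(0,2)= A(0,1)–A(1,0)= A(0,2)–A(0,3)= B(0,5)–B(0,6)= B(0,5)–B(1,5)= B(0,6)–B(1,5)=  → 0/8 unlike.
Row 1: A(1,0)–B(2,0)≠ B(1,5)–B(2,4)=  → 1/2 unlike.
Row 2: B(2,0)–B(3,1)= B(2,4)–A(3,4)≠ B(2,4)–A(3,5)≠ B(2,4)–A(3,3)≠  → 3/4 unlike.
Row 3: A(3,3)–A(3,4)= A(3,4)–A(3,5)= A(3,5)–A(3,6)=  → 0/3 unlike.
Total adjacent occupied pairs: 17; unlike-type pairs: 4.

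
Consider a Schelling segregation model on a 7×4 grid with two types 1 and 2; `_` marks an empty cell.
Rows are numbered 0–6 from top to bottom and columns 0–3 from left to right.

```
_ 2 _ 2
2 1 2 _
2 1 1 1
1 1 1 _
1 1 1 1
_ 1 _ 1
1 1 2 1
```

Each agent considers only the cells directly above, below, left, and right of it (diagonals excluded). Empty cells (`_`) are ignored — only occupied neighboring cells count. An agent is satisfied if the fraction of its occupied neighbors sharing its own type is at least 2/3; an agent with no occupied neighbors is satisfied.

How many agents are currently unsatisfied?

Row 0: (0,1)2 0/1 not · (0,3)2 0/0 satisfied
Row 1: (1,0)2 1/2 not · (1,1)1 1/4 not · (1,2)2 0/2 not
Row 2: (2,0)2 1/3 not · (2,1)1 3/4 satisfied · (2,2)1 3/4 satisfied · (2,3)1 1/1 satisfied
Row 3: (3,0)1 2/3 satisfied · (3,1)1 4/4 satisfied · (3,2)1 3/3 satisfied
Row 4: (4,0)1 2/2 satisfied · (4,1)1 4/4 satisfied · (4,2)1 3/3 satisfied · (4,3)1 2/2 satisfied
Row 5: (5,1)1 2/2 satisfied · (5,3)1 2/2 satisfied
Row 6: (6,0)1 1/1 satisfied · (6,1)1 2/3 satisfied · (6,2)2 0/2 not · (6,3)1 1/2 not
Unsatisfied: (0,1), (1,0), (1,1), (1,2), (2,0), (6,2), (6,3) — 7 in total.

7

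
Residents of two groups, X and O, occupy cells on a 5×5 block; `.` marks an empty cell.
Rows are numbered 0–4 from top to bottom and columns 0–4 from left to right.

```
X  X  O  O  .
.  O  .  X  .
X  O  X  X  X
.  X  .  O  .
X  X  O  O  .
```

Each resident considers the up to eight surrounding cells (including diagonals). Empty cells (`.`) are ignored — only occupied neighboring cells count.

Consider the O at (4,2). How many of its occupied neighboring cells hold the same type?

Occupied neighbors of (4,2): (3,1)=X, (3,3)=O, (4,1)=X, (4,3)=O.
Same type (O): 2 of 4.

2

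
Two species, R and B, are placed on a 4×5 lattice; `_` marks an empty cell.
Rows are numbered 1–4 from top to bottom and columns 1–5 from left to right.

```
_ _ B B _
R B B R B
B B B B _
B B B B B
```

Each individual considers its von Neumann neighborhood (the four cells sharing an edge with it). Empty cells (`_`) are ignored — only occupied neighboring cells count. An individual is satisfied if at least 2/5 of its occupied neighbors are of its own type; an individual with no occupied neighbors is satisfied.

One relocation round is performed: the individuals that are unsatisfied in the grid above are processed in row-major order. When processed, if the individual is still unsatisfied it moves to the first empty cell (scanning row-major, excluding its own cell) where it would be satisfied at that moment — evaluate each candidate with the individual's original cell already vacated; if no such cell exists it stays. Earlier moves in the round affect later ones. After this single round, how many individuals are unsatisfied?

2

Initially unsatisfied (in order): (2,1), (2,4), (2,5).
  (2,1) → (1,1).
  (2,4): no empty cell satisfies it; stays.
  (2,5) → (1,2).
Resulting grid:
R B B B _
_ B B R _
B B B B _
B B B B B
Unsatisfied now: (1,1), (2,4).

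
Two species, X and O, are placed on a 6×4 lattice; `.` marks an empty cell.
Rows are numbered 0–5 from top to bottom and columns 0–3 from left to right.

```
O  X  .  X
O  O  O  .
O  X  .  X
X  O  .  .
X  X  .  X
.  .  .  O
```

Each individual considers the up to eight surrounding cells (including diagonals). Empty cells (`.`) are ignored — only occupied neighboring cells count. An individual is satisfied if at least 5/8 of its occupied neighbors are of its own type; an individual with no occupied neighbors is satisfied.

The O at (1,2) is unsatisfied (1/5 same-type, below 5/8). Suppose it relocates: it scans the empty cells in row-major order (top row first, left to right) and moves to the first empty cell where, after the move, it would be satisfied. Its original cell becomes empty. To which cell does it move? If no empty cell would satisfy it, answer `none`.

Vacating (1,2). Empty cells in order:
  (0,2): 1/3 same-type → still unsatisfied.
  (1,3): 0/2 same-type → still unsatisfied.
  (2,2): 2/4 same-type → still unsatisfied.
  (3,2): 1/5 same-type → still unsatisfied.
  (3,3): 0/2 same-type → still unsatisfied.
  (4,2): 2/4 same-type → still unsatisfied.
  (5,0): 0/2 same-type → still unsatisfied.
  (5,1): 0/2 same-type → still unsatisfied.
  (5,2): 1/3 same-type → still unsatisfied.

none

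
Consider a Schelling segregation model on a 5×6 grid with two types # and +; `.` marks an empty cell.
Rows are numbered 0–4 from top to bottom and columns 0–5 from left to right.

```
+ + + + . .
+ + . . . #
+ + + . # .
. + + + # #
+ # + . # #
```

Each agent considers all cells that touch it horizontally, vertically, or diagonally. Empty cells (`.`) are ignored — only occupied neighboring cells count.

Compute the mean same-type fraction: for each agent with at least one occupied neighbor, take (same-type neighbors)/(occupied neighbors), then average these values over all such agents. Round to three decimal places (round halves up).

0.845

Row 0: (0,0)+ 3/3 · (0,1)+ 4/4 · (0,2)+ 3/3 · (0,3)+ 1/1
Row 1: (1,0)+ 5/5 · (1,1)+ 7/7 · (1,5)# 1/1
Row 2: (2,0)+ 4/4 · (2,1)+ 6/6 · (2,2)+ 5/5 · (2,4)# 3/4
Row 3: (3,1)+ 6/7 · (3,2)+ 5/6 · (3,3)+ 3/6 · (3,4)# 4/5 · (3,5)# 4/4
Row 4: (4,0)+ 1/2 · (4,1)# 0/4 · (4,2)+ 3/4 · (4,4)# 3/4 · (4,5)# 3/3
Sum over 21 agents: 3/3 + 4/4 + 3/3 + 1/1 + 5/5 + 7/7 + 1/1 + 4/4 + 6/6 + 5/5 + 3/4 + 6/7 + 5/6 + 3/6 + 4/5 + 4/4 + 1/2 + 0/4 + 3/4 + 3/4 + 3/3 = 7451/420; mean = 7451/420 ÷ 21 = 7451/8820 = 0.844784… → 0.845.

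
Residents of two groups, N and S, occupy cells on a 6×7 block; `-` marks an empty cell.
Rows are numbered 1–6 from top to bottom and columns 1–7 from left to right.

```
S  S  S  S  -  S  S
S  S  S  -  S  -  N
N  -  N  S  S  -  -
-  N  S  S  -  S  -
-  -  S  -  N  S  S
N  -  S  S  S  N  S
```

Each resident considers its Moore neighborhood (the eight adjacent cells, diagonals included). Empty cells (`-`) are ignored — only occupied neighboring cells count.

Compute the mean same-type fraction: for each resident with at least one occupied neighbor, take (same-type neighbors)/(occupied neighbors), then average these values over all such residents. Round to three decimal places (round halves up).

0.672

(1,1)S 3/3
(1,2)S 5/5
(1,3)S 4/4
(1,4)S 3/3
(1,6)S 2/3
(1,7)S 1/2
(2,1)S 3/4
(2,2)S 5/7
(2,3)S 5/6
(2,5)S 4/4
(2,7)N 0/2
(3,1)N 1/3
(3,3)N 1/6
(3,4)S 5/6
(3,5)S 4/4
(4,2)N 2/4
(4,3)S 3/5
(4,4)S 4/6
(4,6)S 3/4
(5,3)S 4/5
(5,5)N 1/6
(5,6)S 4/6
(5,7)S 3/4
(6,1)N — no occupied neighbors
(6,3)S 2/2
(6,4)S 3/4
(6,5)S 2/4
(6,6)N 1/5
(6,7)S 2/3
Sum over 28 residents: 3/3 + 5/5 + 4/4 + 3/3 + 2/3 + 1/2 + 3/4 + 5/7 + 5/6 + 4/4 + 0/2 + 1/3 + 1/6 + 5/6 + 4/4 + 2/4 + 3/5 + 4/6 + 3/4 + 4/5 + 1/6 + 4/6 + 3/4 + 2/2 + 3/4 + 2/4 + 1/5 + 2/3 = 1317/70; mean = 1317/70 ÷ 28 = 1317/1960 = 0.671938… → 0.672.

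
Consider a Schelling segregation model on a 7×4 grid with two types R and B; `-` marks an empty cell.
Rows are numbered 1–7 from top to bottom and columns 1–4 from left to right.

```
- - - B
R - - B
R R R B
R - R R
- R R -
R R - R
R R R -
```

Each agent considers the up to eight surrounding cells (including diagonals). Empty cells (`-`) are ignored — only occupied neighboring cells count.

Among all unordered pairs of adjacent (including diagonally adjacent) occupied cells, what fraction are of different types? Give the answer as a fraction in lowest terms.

Scan each occupied cell's neighbors to the right and below (and the two forward diagonals) so each pair is counted once.
Row 1: B(1,4)–B(2,4)=  → 0/1 unlike.
Row 2: R(2,1)–R(3,1)= R(2,1)–R(3,2)= B(2,4)–B(3,4)= B(2,4)–R(3,3)≠  → 1/4 unlike.
Row 3: R(3,1)–R(3,2)= R(3,1)–R(4,1)= R(3,2)–R(3,3)= R(3,2)–R(4,3)= R(3,2)–R(4,1)= R(3,3)–B(3,4)≠ R(3,3)–R(4,3)= R(3,3)–R(4,4)= B(3,4)–R(4,4)≠ B(3,4)–R(4,3)≠  → 3/10 unlike.
Row 4: R(4,1)–R(5,2)= R(4,3)–R(4,4)= R(4,3)–R(5,3)= R(4,3)–R(5,2)= R(4,4)–R(5,3)=  → 0/5 unlike.
Row 5: R(5,2)–R(5,3)= R(5,2)–R(6,2)= R(5,2)–R(6,1)= R(5,3)–R(6,4)= R(5,3)–R(6,2)=  → 0/5 unlike.
Row 6: R(6,1)–R(6,2)= R(6,1)–R(7,1)= R(6,1)–R(7,2)= R(6,2)–R(7,2)= R(6,2)–R(7,3)= R(6,2)–R(7,1)= R(6,4)–R(7,3)=  → 0/7 unlike.
Row 7: R(7,1)–R(7,2)= R(7,2)–R(7,3)=  → 0/2 unlike.
Total adjacent occupied pairs: 34; unlike-type pairs: 4.
4/34 reduces to 2/17.

2/17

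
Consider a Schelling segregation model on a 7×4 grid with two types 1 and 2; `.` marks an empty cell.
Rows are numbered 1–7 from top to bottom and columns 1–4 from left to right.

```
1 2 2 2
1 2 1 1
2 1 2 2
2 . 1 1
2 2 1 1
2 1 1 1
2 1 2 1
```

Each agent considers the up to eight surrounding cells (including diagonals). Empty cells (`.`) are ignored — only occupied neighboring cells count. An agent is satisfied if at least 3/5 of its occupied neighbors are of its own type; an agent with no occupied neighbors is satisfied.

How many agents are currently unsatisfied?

17

Row 1: (1,1)1 1/3 ✗ · (1,2)2 2/5 ✗ · (1,3)2 3/5 ✓ · (1,4)2 1/3 ✗
Row 2: (2,1)1 2/5 ✗ · (2,2)2 4/8 ✗ · (2,3)1 2/8 ✗ · (2,4)1 1/5 ✗
Row 3: (3,1)2 2/4 ✗ · (3,2)1 3/7 ✗ · (3,3)2 2/7 ✗ · (3,4)2 1/5 ✗
Row 4: (4,1)2 3/4 ✓ · (4,3)1 4/7 ✗ · (4,4)1 3/5 ✓
Row 5: (5,1)2 3/4 ✓ · (5,2)2 3/7 ✗ · (5,3)1 6/7 ✓ · (5,4)1 5/5 ✓
Row 6: (6,1)2 3/5 ✓ · (6,2)1 3/8 ✗ · (6,3)1 6/8 ✓ · (6,4)1 4/5 ✓
Row 7: (7,1)2 1/3 ✗ · (7,2)1 2/5 ✗ · (7,3)2 0/5 ✗ · (7,4)1 2/3 ✓
Unsatisfied: (1,1), (1,2), (1,4), (2,1), (2,2), (2,3), (2,4), (3,1), (3,2), (3,3), (3,4), (4,3), (5,2), (6,2), (7,1), (7,2), (7,3) — 17 in total.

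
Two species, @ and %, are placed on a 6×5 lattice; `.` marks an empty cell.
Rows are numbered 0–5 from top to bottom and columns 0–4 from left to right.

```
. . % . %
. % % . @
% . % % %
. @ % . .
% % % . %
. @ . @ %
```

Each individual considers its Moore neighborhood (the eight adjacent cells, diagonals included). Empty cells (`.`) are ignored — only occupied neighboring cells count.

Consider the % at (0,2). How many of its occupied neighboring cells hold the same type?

2

Occupied neighbors of (0,2): (1,1)=%, (1,2)=%.
Same type (%): 2 of 2.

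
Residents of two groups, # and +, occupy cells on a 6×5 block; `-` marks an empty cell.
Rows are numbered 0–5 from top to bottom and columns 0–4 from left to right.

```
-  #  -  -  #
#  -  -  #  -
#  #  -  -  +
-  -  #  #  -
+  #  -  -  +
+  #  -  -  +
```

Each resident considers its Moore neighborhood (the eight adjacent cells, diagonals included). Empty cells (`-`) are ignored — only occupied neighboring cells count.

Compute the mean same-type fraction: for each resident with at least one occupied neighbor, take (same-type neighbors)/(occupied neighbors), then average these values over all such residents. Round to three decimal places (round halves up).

Row 0: (0,1)# 1/1 · (0,4)# 1/1
Row 1: (1,0)# 3/3 · (1,3)# 1/2
Row 2: (2,0)# 2/2 · (2,1)# 3/3 · (2,4)+ 0/2
Row 3: (3,2)# 3/3 · (3,3)# 1/3
Row 4: (4,0)+ 1/3 · (4,1)# 2/4 · (4,4)+ 1/2
Row 5: (5,0)+ 1/3 · (5,1)# 1/3 · (5,4)+ 1/1
Sum over 15 residents: 1/1 + 1/1 + 3/3 + 1/2 + 2/2 + 3/3 + 0/2 + 3/3 + 1/3 + 1/3 + 2/4 + 1/2 + 1/3 + 1/3 + 1/1 = 59/6; mean = 59/6 ÷ 15 = 59/90 = 0.655555… → 0.656.

0.656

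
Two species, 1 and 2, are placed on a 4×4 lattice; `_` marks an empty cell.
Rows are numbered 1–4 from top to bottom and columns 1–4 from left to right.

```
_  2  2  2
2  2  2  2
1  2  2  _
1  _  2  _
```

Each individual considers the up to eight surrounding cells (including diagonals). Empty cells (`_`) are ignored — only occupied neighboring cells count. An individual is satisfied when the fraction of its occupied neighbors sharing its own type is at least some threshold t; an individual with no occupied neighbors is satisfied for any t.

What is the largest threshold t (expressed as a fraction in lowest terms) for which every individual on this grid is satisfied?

(1,2)2 4/4
(1,3)2 5/5
(1,4)2 3/3
(2,1)2 3/4
(2,2)2 6/7
(2,3)2 7/7
(2,4)2 4/4
(3,1)1 1/4
(3,2)2 5/7
(3,3)2 5/5
(4,1)1 1/2
(4,3)2 2/2
The smallest same-type fraction is 1/4 at (3,1), which reduces to 1/4. Any threshold above that leaves this individual unsatisfied.

1/4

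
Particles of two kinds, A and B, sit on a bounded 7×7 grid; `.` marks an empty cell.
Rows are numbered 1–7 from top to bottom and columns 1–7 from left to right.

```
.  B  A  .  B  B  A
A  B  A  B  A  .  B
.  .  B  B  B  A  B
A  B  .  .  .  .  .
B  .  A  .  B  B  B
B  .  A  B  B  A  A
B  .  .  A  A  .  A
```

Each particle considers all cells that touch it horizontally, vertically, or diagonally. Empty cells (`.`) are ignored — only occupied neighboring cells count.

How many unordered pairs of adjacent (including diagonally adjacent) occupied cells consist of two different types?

35

Scan each occupied cell's neighbors to the right and below (and the two forward diagonals) so each pair is counted once.
From row 1: 9 unlike of 14 pairs (running 9/14).
From row 2: 9 unlike of 15 pairs (running 18/29).
From row 3: 2 unlike of 5 pairs (running 20/34).
From row 4: 3 unlike of 4 pairs (running 23/38).
From row 5: 6 unlike of 13 pairs (running 29/51).
From row 6: 6 unlike of 13 pairs (running 35/64).
From row 7: 0 unlike of 1 pairs (running 35/65).
Total adjacent occupied pairs: 65; unlike-type pairs: 35.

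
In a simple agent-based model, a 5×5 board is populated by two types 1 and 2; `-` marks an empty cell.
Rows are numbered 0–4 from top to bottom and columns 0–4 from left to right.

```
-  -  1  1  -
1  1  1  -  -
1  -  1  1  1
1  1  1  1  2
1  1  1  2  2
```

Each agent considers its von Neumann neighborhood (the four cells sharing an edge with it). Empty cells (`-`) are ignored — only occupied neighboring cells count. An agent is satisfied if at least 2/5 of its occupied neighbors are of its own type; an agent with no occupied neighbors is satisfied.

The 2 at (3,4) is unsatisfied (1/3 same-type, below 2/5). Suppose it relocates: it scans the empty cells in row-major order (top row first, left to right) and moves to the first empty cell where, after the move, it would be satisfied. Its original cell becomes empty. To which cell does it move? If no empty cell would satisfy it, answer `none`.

none

Vacating (3,4). Empty cells in order:
  (0,0): 0/1 same-type → still unsatisfied.
  (0,1): 0/2 same-type → still unsatisfied.
  (0,4): 0/1 same-type → still unsatisfied.
  (1,3): 0/3 same-type → still unsatisfied.
  (1,4): 0/1 same-type → still unsatisfied.
  (2,1): 0/4 same-type → still unsatisfied.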